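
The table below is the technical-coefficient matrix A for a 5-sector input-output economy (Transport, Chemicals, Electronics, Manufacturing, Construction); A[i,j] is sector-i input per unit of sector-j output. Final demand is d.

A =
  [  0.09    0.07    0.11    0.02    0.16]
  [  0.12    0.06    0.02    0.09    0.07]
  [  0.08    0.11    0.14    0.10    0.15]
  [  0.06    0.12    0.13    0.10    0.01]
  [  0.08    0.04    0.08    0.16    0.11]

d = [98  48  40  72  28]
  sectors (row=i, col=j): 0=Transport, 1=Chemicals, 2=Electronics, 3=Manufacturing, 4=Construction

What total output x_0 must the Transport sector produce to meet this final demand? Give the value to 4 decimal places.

142.6256

Form M = I − A:
  [  0.91   -0.07   -0.11   -0.02   -0.16]
  [ -0.12    0.94   -0.02   -0.09   -0.07]
  [ -0.08   -0.11    0.86   -0.10   -0.15]
  [ -0.06   -0.12   -0.13    0.90   -0.01]
  [ -0.08   -0.04   -0.08   -0.16    0.89]
Leontief inverse L = M⁻¹:
  [  1.1624    0.1332    0.1912    0.1053    0.2529]
  [  0.1755    1.1113    0.0832    0.1482    0.1346]
  [  0.1717    0.1959    1.2447    0.2076    0.2584]
  [  0.1274    0.1866    0.2055    1.1706    0.0854]
  [  0.1507    0.1131    0.1698    0.2452    1.1909]
Total output x = L · d:
  x_0 = 1.1624·98 + 0.1332·48 + 0.1912·40 + 0.1053·72 + 0.2529·28 = 142.6256
  x_1 = 0.1755·98 + 1.1113·48 + 0.0832·40 + 0.1482·72 + 0.1346·28 = 88.3071
  x_2 = 0.1717·98 + 0.1959·48 + 1.2447·40 + 0.2076·72 + 0.2584·28 = 98.2046
  x_3 = 0.1274·98 + 0.1866·48 + 0.2055·40 + 1.1706·72 + 0.0854·28 = 116.3343
  x_4 = 0.1507·98 + 0.1131·48 + 0.1698·40 + 0.2452·72 + 1.1909·28 = 77.9912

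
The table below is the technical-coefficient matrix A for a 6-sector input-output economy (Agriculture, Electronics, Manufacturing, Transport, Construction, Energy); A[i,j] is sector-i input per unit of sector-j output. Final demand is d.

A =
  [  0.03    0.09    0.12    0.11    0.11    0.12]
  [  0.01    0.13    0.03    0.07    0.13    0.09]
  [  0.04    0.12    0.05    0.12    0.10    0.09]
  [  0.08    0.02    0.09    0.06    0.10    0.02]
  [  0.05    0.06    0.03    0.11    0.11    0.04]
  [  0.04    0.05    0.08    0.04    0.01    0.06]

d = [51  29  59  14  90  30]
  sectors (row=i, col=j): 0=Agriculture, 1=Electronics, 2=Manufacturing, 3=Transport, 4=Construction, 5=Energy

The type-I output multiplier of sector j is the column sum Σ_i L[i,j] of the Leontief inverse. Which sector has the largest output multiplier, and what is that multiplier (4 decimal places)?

Form M = I − A:
  [  0.97   -0.09   -0.12   -0.11   -0.11   -0.12]
  [ -0.01    0.87   -0.03   -0.07   -0.13   -0.09]
  [ -0.04   -0.12    0.95   -0.12   -0.10   -0.09]
  [ -0.08   -0.02   -0.09    0.94   -0.10   -0.02]
  [ -0.05   -0.06   -0.03   -0.11    0.89   -0.04]
  [ -0.04   -0.05   -0.08   -0.04   -0.01    0.94]
Leontief inverse L = M⁻¹:
  [  1.0738    0.1648    0.1808    0.1923    0.2008    0.1828]
  [  0.0424    1.1890    0.0735    0.1326    0.2036    0.1378]
  [  0.0788    0.1860    1.1047    0.1919    0.1842    0.1456]
  [  0.1099    0.0706    0.1330    1.1210    0.1655    0.0644]
  [  0.0821    0.1085    0.0738    0.1684    1.1777    0.0816]
  [  0.0602    0.0902    0.1121    0.0811    0.0546    1.0949]
Total output x = L · d:
  x_0 = 1.0738·51 + 0.1648·29 + 0.1808·59 + 0.1923·14 + 0.2008·90 + 0.1828·30 = 96.4564
  x_1 = 0.0424·51 + 1.1890·29 + 0.0735·59 + 0.1326·14 + 0.2036·90 + 0.1378·30 = 65.2920
  x_2 = 0.0788·51 + 0.1860·29 + 1.1047·59 + 0.1919·14 + 0.1842·90 + 0.1456·30 = 98.2234
  x_3 = 0.1099·51 + 0.0706·29 + 0.1330·59 + 1.1210·14 + 0.1655·90 + 0.0644·30 = 48.0165
  x_4 = 0.0821·51 + 0.1085·29 + 0.0738·59 + 0.1684·14 + 1.1777·90 + 0.0816·30 = 122.4908
  x_5 = 0.0602·51 + 0.0902·29 + 0.1121·59 + 0.0811·14 + 0.0546·90 + 1.0949·30 = 51.1982
Output multipliers (column sums of L):
  Agriculture: 1.4472
  Electronics: 1.8091
  Manufacturing: 1.6778
  Transport: 1.8872
  Construction: 1.9865
  Energy: 1.7071

Construction (1.9865)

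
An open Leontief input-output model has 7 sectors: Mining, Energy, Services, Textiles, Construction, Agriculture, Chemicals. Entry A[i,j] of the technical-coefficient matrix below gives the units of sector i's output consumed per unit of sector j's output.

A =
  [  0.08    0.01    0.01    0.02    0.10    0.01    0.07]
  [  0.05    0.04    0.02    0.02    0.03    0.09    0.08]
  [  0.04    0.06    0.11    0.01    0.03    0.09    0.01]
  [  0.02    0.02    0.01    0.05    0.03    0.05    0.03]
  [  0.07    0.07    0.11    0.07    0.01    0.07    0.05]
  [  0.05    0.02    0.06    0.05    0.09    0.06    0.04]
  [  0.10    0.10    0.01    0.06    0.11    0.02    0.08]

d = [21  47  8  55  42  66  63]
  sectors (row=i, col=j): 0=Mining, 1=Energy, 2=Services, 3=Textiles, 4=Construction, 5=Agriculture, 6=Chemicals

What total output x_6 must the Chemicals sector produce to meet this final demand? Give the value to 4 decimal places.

96.0180

Form M = I − A:
  [  0.92   -0.01   -0.01   -0.02   -0.10   -0.01   -0.07]
  [ -0.05    0.96   -0.02   -0.02   -0.03   -0.09   -0.08]
  [ -0.04   -0.06    0.89   -0.01   -0.03   -0.09   -0.01]
  [ -0.02   -0.02   -0.01    0.95   -0.03   -0.05   -0.03]
  [ -0.07   -0.07   -0.11   -0.07    0.99   -0.07   -0.05]
  [ -0.05   -0.02   -0.06   -0.05   -0.09    0.94   -0.04]
  [ -0.10   -0.10   -0.01   -0.06   -0.11   -0.02    0.92]
Leontief inverse L = M⁻¹:
  [  1.1135    0.0349    0.0331    0.0420    0.1296    0.0323    0.0979]
  [  0.0839    1.0647    0.0426    0.0425    0.0661    0.1164    0.1095]
  [  0.0700    0.0834    1.1428    0.0285    0.0603    0.1249    0.0346]
  [  0.0385    0.0339    0.0243    1.0645    0.0492    0.0673    0.0465]
  [  0.1086    0.0996    0.1427    0.0943    1.0505    0.1094    0.0834]
  [  0.0842    0.0469    0.0923    0.0745    0.1219    1.0925    0.0680]
  [  0.1482    0.1356    0.0413    0.0918    0.1534    0.0587    1.1244]
Total output x = L · d:
  x_0 = 1.1135·21 + 0.0349·47 + 0.0331·8 + 0.0420·55 + 0.1296·42 + 0.0323·66 + 0.0979·63 = 41.3403
  x_1 = 0.0839·21 + 1.0647·47 + 0.0426·8 + 0.0425·55 + 0.0661·42 + 0.1164·66 + 0.1095·63 = 71.8403
  x_2 = 0.0700·21 + 0.0834·47 + 1.1428·8 + 0.0285·55 + 0.0603·42 + 0.1249·66 + 0.0346·63 = 29.0513
  x_3 = 0.0385·21 + 0.0339·47 + 0.0243·8 + 1.0645·55 + 0.0492·42 + 0.0673·66 + 0.0465·63 = 70.5762
  x_4 = 0.1086·21 + 0.0996·47 + 0.1427·8 + 0.0943·55 + 1.0505·42 + 0.1094·66 + 0.0834·63 = 69.8811
  x_5 = 0.0842·21 + 0.0469·47 + 0.0923·8 + 0.0745·55 + 0.1219·42 + 1.0925·66 + 0.0680·63 = 90.3252
  x_6 = 0.1482·21 + 0.1356·47 + 0.0413·8 + 0.0918·55 + 0.1534·42 + 0.0587·66 + 1.1244·63 = 96.0180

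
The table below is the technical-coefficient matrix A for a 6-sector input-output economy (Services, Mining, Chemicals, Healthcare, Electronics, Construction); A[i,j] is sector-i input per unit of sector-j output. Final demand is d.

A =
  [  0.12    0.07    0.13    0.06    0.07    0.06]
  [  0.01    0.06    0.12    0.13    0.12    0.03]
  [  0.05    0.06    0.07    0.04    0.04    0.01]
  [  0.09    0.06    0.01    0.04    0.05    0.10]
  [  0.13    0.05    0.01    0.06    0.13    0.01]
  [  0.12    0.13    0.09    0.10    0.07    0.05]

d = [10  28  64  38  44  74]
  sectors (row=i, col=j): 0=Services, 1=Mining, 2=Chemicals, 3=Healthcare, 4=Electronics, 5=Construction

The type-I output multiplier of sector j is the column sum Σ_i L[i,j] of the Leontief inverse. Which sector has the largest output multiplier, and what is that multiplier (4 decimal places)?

Services (1.9007)

Form M = I − A:
  [  0.88   -0.07   -0.13   -0.06   -0.07   -0.06]
  [ -0.01    0.94   -0.12   -0.13   -0.12   -0.03]
  [ -0.05   -0.06    0.93   -0.04   -0.04   -0.01]
  [ -0.09   -0.06   -0.01    0.96   -0.05   -0.10]
  [ -0.13   -0.05   -0.01   -0.06    0.87   -0.01]
  [ -0.12   -0.13   -0.09   -0.10   -0.07    0.95]
Leontief inverse L = M⁻¹:
  [  1.1945    0.1296    0.1957    0.1189    0.1375    0.0956]
  [  0.0757    1.1097    0.1637    0.1797    0.1820    0.0624]
  [  0.0861    0.0893    1.1031    0.0711    0.0763    0.0282]
  [  0.1486    0.1076    0.0599    1.0879    0.1025    0.1290]
  [  0.1964    0.0938    0.0573    0.1059    1.1901    0.0396]
  [  0.1995    0.1949    0.1622    0.1687    0.1480    1.0924]
Total output x = L · d:
  x_0 = 1.1945·10 + 0.1296·28 + 0.1957·64 + 0.1189·38 + 0.1375·44 + 0.0956·74 = 45.7350
  x_1 = 0.0757·10 + 1.1097·28 + 0.1637·64 + 0.1797·38 + 0.1820·44 + 0.0624·74 = 61.7579
  x_2 = 0.0861·10 + 0.0893·28 + 1.1031·64 + 0.0711·38 + 0.0763·44 + 0.0282·74 = 82.1081
  x_3 = 0.1486·10 + 0.1076·28 + 0.0599·64 + 1.0879·38 + 0.1025·44 + 0.1290·74 = 63.7298
  x_4 = 0.1964·10 + 0.0938·28 + 0.0573·64 + 0.1059·38 + 1.1901·44 + 0.0396·74 = 67.5796
  x_5 = 0.1995·10 + 0.1949·28 + 0.1622·64 + 0.1687·38 + 0.1480·44 + 1.0924·74 = 111.5895
Output multipliers (column sums of L):
  Services: 1.9007
  Mining: 1.7249
  Chemicals: 1.7419
  Healthcare: 1.7321
  Electronics: 1.8364
  Construction: 1.4471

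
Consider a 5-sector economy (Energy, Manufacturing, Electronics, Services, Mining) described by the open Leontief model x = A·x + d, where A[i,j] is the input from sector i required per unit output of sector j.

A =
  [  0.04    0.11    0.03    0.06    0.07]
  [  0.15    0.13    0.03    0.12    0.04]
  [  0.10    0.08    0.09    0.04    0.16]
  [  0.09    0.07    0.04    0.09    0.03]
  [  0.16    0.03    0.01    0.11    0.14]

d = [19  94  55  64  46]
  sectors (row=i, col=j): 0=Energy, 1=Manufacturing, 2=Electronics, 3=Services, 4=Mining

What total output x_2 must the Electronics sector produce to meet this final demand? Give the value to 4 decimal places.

96.1782

Form M = I − A:
  [  0.96   -0.11   -0.03   -0.06   -0.07]
  [ -0.15    0.87   -0.03   -0.12   -0.04]
  [ -0.10   -0.08    0.91   -0.04   -0.16]
  [ -0.09   -0.07   -0.04    0.91   -0.03]
  [ -0.16   -0.03   -0.01   -0.11    0.86]
Leontief inverse L = M⁻¹:
  [  1.0993    0.1558    0.0473    0.1083    0.1093]
  [  0.2263    1.2014    0.0563    0.1869    0.0913]
  [  0.1879    0.1433    1.1172    0.1086    0.2336]
  [  0.1421    0.1170    0.0592    1.1345    0.0676]
  [  0.2328    0.0875    0.0313    0.1730    1.1977]
Total output x = L · d:
  x_0 = 1.0993·19 + 0.1558·94 + 0.0473·55 + 0.1083·64 + 0.1093·46 = 50.1006
  x_1 = 0.2263·19 + 1.2014·94 + 0.0563·55 + 0.1869·64 + 0.0913·46 = 136.4851
  x_2 = 0.1879·19 + 0.1433·94 + 1.1172·55 + 0.1086·64 + 0.2336·46 = 96.1782
  x_3 = 0.1421·19 + 0.1170·94 + 0.0592·55 + 1.1345·64 + 0.0676·46 = 92.6664
  x_4 = 0.2328·19 + 0.0875·94 + 0.0313·55 + 0.1730·64 + 1.1977·46 = 80.5416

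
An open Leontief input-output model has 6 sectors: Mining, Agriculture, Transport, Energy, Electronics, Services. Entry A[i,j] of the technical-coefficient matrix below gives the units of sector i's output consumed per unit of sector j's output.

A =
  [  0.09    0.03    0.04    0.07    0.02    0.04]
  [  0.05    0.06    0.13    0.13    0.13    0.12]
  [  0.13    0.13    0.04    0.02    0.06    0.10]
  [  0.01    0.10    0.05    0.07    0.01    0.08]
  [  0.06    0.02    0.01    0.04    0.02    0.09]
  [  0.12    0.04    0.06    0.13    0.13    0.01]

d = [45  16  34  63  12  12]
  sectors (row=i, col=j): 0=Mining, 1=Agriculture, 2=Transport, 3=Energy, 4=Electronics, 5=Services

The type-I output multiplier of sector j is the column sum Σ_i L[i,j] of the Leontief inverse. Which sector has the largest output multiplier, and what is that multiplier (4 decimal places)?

Form M = I − A:
  [  0.91   -0.03   -0.04   -0.07   -0.02   -0.04]
  [ -0.05    0.94   -0.13   -0.13   -0.13   -0.12]
  [ -0.13   -0.13    0.96   -0.02   -0.06   -0.10]
  [ -0.01   -0.10   -0.05    0.93   -0.01   -0.08]
  [ -0.06   -0.02   -0.01   -0.04    0.98   -0.09]
  [ -0.12   -0.04   -0.06   -0.13   -0.13    0.99]
Leontief inverse L = M⁻¹:
  [  1.1253    0.0604    0.0656    0.1066    0.0457    0.0722]
  [  0.1286    1.1276    0.1830    0.2066    0.1913    0.1944]
  [  0.1945    0.1755    1.0892    0.0895    0.1157    0.1569]
  [  0.0522    0.1393    0.0876    1.1200    0.0527    0.1231]
  [  0.0915    0.0422    0.0313    0.0742    1.0455    0.1130]
  [  0.1722    0.0873    0.0970    0.1835    0.1645    1.0672]
Total output x = L · d:
  x_0 = 1.1253·45 + 0.0604·16 + 0.0656·34 + 0.1066·63 + 0.0457·12 + 0.0722·12 = 61.9641
  x_1 = 0.1286·45 + 1.1276·16 + 0.1830·34 + 0.2066·63 + 0.1913·12 + 0.1944·12 = 47.6965
  x_2 = 0.1945·45 + 0.1755·16 + 1.0892·34 + 0.0895·63 + 0.1157·12 + 0.1569·12 = 57.5056
  x_3 = 0.0522·45 + 0.1393·16 + 0.0876·34 + 1.1200·63 + 0.0527·12 + 0.1231·12 = 80.2279
  x_4 = 0.0915·45 + 0.0422·16 + 0.0313·34 + 0.0742·63 + 1.0455·12 + 0.1130·12 = 24.4356
  x_5 = 0.1722·45 + 0.0873·16 + 0.0970·34 + 0.1835·63 + 0.1645·12 + 1.0672·12 = 38.7880
Output multipliers (column sums of L):
  Mining: 1.7643
  Agriculture: 1.6323
  Transport: 1.5537
  Energy: 1.7805
  Electronics: 1.6153
  Services: 1.7269

Energy (1.7805)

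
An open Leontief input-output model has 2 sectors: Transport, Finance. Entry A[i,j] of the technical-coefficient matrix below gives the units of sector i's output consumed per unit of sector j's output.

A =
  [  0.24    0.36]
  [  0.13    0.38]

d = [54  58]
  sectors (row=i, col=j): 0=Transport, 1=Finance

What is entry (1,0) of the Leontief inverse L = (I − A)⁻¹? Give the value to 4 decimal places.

L[1,0] = 0.3063

Form M = I − A:
  [  0.76   -0.36]
  [ -0.13    0.62]
Leontief inverse L = M⁻¹:
  [  1.4609    0.8483]
  [  0.3063    1.7908]
Total output x = L · d:
  x_0 = 1.4609·54 + 0.8483·58 = 128.0867
  x_1 = 0.3063·54 + 1.7908·58 = 120.4053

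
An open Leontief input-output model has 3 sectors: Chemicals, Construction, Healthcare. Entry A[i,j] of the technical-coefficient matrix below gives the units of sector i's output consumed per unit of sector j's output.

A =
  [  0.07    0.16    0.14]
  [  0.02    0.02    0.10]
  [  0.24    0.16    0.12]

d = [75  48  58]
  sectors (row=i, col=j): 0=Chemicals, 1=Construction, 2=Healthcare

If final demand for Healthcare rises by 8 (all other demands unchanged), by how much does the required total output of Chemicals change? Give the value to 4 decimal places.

1.6404

Form M = I − A:
  [  0.93   -0.16   -0.14]
  [ -0.02    0.98   -0.10]
  [ -0.24   -0.16    0.88]
Leontief inverse L = M⁻¹:
  [  1.1329    0.2184    0.2051]
  [  0.0557    1.0504    0.1282]
  [  0.3191    0.2506    1.2156]
Total output x = L · d:
  x_0 = 1.1329·75 + 0.2184·48 + 0.2051·58 = 107.3445
  x_1 = 0.0557·75 + 1.0504·48 + 0.1282·58 = 62.0339
  x_2 = 0.3191·75 + 0.2506·48 + 1.2156·58 = 106.4638
Δx_0 = L[0,2] · Δd_2 = 0.2051 · 8 = 1.6404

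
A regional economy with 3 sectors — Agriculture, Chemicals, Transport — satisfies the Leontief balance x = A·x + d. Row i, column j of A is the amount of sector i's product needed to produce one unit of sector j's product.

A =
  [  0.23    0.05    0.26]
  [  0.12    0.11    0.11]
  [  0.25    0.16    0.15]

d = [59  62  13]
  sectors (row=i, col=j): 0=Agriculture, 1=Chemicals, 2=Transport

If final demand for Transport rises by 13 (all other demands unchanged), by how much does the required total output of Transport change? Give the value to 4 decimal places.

Form M = I − A:
  [  0.77   -0.05   -0.26]
  [ -0.12    0.89   -0.11]
  [ -0.25   -0.16    0.85]
Leontief inverse L = M⁻¹:
  [  1.4789    0.1683    0.4741]
  [  0.2592    1.1799    0.2320]
  [  0.4838    0.2716    1.3596]
Total output x = L · d:
  x_0 = 1.4789·59 + 0.1683·62 + 0.4741·13 = 103.8536
  x_1 = 0.2592·59 + 1.1799·62 + 0.2320·13 = 91.4590
  x_2 = 0.4838·59 + 0.2716·62 + 1.3596·13 = 63.0551
Δx_2 = L[2,2] · Δd_2 = 1.3596 · 13 = 17.6747

17.6747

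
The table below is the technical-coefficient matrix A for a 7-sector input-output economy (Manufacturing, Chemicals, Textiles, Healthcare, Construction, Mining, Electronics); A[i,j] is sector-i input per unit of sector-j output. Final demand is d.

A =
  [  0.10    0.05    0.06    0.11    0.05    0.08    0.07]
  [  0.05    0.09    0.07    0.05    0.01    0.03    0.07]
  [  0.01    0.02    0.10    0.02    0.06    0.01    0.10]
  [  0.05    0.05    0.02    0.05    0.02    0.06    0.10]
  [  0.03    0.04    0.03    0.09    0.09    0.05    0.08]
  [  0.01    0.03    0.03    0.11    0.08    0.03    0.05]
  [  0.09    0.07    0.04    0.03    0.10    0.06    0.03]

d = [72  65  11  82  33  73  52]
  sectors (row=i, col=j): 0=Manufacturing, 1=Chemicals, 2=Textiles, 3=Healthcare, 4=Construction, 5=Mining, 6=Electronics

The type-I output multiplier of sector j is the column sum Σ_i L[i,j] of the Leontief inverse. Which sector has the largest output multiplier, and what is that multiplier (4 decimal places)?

Electronics (1.8165)

Form M = I − A:
  [  0.90   -0.05   -0.06   -0.11   -0.05   -0.08   -0.07]
  [ -0.05    0.91   -0.07   -0.05   -0.01   -0.03   -0.07]
  [ -0.01   -0.02    0.90   -0.02   -0.06   -0.01   -0.10]
  [ -0.05   -0.05   -0.02    0.95   -0.02   -0.06   -0.10]
  [ -0.03   -0.04   -0.03   -0.09    0.91   -0.05   -0.08]
  [ -0.01   -0.03   -0.03   -0.11   -0.08    0.97   -0.05]
  [ -0.09   -0.07   -0.04   -0.03   -0.10   -0.06    0.97]
Leontief inverse L = M⁻¹:
  [  1.1445    0.0928    0.1004    0.1672    0.0993    0.1219    0.1314]
  [  0.0816    1.1227    0.1030    0.0849    0.0429    0.0570    0.1128]
  [  0.0349    0.0451    1.1283    0.0473    0.0957    0.0322    0.1365]
  [  0.0820    0.0812    0.0469    1.0872    0.0553    0.0884    0.1378]
  [  0.0636    0.0744    0.0591    0.1333    1.1313    0.0826    0.1273]
  [  0.0364    0.0578    0.0531    0.1442    0.1122    1.0566    0.0909]
  [  0.1249    0.1052    0.0741    0.0799    0.1415    0.0933    1.0799]
Total output x = L · d:
  x_0 = 1.1445·72 + 0.0928·65 + 0.1004·11 + 0.1672·82 + 0.0993·33 + 0.1219·73 + 0.1314·52 = 122.2519
  x_1 = 0.0816·72 + 1.1227·65 + 0.1030·11 + 0.0849·82 + 0.0429·33 + 0.0570·73 + 0.1128·52 = 98.3840
  x_2 = 0.0349·72 + 0.0451·65 + 1.1283·11 + 0.0473·82 + 0.0957·33 + 0.0322·73 + 0.1365·52 = 34.3348
  x_3 = 0.0820·72 + 0.0812·65 + 0.0469·11 + 1.0872·82 + 0.0553·33 + 0.0884·73 + 0.1378·52 = 116.2970
  x_4 = 0.0636·72 + 0.0744·65 + 0.0591·11 + 0.1333·82 + 1.1313·33 + 0.0826·73 + 0.1273·52 = 70.9712
  x_5 = 0.0364·72 + 0.0578·65 + 0.0531·11 + 0.1442·82 + 0.1122·33 + 1.0566·73 + 0.0909·52 = 104.3466
  x_6 = 0.1249·72 + 0.1052·65 + 0.0741·11 + 0.0799·82 + 0.1415·33 + 0.0933·73 + 1.0799·52 = 90.8348
Output multipliers (column sums of L):
  Manufacturing: 1.5677
  Chemicals: 1.5793
  Textiles: 1.5650
  Healthcare: 1.7440
  Construction: 1.6782
  Mining: 1.5319
  Electronics: 1.8165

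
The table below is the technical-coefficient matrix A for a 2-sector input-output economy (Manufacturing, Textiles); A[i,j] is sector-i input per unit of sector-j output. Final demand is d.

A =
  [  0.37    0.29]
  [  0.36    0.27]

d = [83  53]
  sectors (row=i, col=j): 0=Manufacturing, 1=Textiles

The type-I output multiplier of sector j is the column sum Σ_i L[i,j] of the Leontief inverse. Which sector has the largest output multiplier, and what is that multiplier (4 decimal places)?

Manufacturing (3.0661)

Form M = I − A:
  [  0.63   -0.29]
  [ -0.36    0.73]
Leontief inverse L = M⁻¹:
  [  2.0534    0.8158]
  [  1.0127    1.7722]
Total output x = L · d:
  x_0 = 2.0534·83 + 0.8158·53 = 213.6709
  x_1 = 1.0127·83 + 1.7722·53 = 177.9747
Output multipliers (column sums of L):
  Manufacturing: 3.0661
  Textiles: 2.5879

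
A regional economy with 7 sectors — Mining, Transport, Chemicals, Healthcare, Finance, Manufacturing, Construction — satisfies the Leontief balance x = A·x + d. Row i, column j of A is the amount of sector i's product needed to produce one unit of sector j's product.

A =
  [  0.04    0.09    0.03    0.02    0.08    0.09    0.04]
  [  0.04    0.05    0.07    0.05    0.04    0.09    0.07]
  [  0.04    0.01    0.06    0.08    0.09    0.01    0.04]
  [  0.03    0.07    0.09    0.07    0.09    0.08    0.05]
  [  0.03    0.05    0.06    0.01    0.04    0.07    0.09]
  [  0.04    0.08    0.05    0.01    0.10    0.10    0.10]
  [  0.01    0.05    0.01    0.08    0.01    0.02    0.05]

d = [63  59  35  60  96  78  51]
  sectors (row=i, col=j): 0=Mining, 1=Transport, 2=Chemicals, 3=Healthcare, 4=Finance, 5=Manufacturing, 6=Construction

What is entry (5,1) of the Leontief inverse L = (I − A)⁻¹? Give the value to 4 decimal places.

Form M = I − A:
  [  0.96   -0.09   -0.03   -0.02   -0.08   -0.09   -0.04]
  [ -0.04    0.95   -0.07   -0.05   -0.04   -0.09   -0.07]
  [ -0.04   -0.01    0.94   -0.08   -0.09   -0.01   -0.04]
  [ -0.03   -0.07   -0.09    0.93   -0.09   -0.08   -0.05]
  [ -0.03   -0.05   -0.06   -0.01    0.96   -0.07   -0.09]
  [ -0.04   -0.08   -0.05   -0.01   -0.10    0.90   -0.10]
  [ -0.01   -0.05   -0.01   -0.08   -0.01   -0.02    0.95]
Leontief inverse L = M⁻¹:
  [  1.0612    0.1265    0.0632    0.0451    0.1188    0.1346    0.0845]
  [  0.0614    1.0869    0.1041    0.0808    0.0827    0.1321    0.1130]
  [  0.0567    0.0385    1.0895    0.1050    0.1235    0.0422    0.0728]
  [  0.0556    0.1117    0.1328    1.1055    0.1399    0.1296    0.1013]
  [  0.0472    0.0798    0.0862    0.0362    1.0724    0.1031    0.1258]
  [  0.0640    0.1225    0.0872    0.0425    0.1439    1.1491    0.1522]
  [  0.0215    0.0718    0.0315    0.1002    0.0330    0.0450    1.0733]
Total output x = L · d:
  x_0 = 1.0612·63 + 0.1265·59 + 0.0632·35 + 0.0451·60 + 0.1188·96 + 0.1346·78 + 0.0845·51 = 105.4440
  x_1 = 0.0614·63 + 1.0869·59 + 0.1041·35 + 0.0808·60 + 0.0827·96 + 0.1321·78 + 0.1130·51 = 100.4950
  x_2 = 0.0567·63 + 0.0385·59 + 1.0895·35 + 0.1050·60 + 0.1235·96 + 0.0422·78 + 0.0728·51 = 69.1231
  x_3 = 0.0556·63 + 0.1117·59 + 0.1328·35 + 1.1055·60 + 0.1399·96 + 0.1296·78 + 0.1013·51 = 109.7795
  x_4 = 0.0472·63 + 0.0798·59 + 0.0862·35 + 0.0362·60 + 1.0724·96 + 0.1031·78 + 0.1258·51 = 130.2795
  x_5 = 0.0640·63 + 0.1225·59 + 0.0872·35 + 0.0425·60 + 0.1439·96 + 1.1491·78 + 0.1522·51 = 128.0573
  x_6 = 0.0215·63 + 0.0718·59 + 0.0315·35 + 0.1002·60 + 0.0330·96 + 0.0450·78 + 1.0733·51 = 74.1229

L[5,1] = 0.1225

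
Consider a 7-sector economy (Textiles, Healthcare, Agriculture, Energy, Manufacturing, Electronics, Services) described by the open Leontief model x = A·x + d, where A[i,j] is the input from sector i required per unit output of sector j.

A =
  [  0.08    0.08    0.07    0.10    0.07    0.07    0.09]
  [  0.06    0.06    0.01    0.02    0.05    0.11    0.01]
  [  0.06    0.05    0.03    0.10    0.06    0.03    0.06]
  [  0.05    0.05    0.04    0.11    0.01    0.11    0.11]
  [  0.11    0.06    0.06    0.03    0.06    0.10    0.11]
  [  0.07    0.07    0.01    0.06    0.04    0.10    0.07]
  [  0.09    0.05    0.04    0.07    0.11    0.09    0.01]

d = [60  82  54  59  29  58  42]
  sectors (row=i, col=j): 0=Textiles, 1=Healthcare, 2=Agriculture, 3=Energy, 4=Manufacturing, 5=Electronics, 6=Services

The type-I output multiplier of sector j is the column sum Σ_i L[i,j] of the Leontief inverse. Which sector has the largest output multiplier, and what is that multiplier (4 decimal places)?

Form M = I − A:
  [  0.92   -0.08   -0.07   -0.10   -0.07   -0.07   -0.09]
  [ -0.06    0.94   -0.01   -0.02   -0.05   -0.11   -0.01]
  [ -0.06   -0.05    0.97   -0.10   -0.06   -0.03   -0.06]
  [ -0.05   -0.05   -0.04    0.89   -0.01   -0.11   -0.11]
  [ -0.11   -0.06   -0.06   -0.03    0.94   -0.10   -0.11]
  [ -0.07   -0.07   -0.01   -0.06   -0.04    0.90   -0.07]
  [ -0.09   -0.05   -0.04   -0.07   -0.11   -0.09    0.99]
Leontief inverse L = M⁻¹:
  [  1.1557    0.1419    0.1081    0.1728    0.1277    0.1619    0.1579]
  [  0.1037    1.0973    0.0299    0.0574    0.0814    0.1642    0.0493]
  [  0.1134    0.0934    1.0580    0.1522    0.0995    0.0962    0.1101]
  [  0.1128    0.1025    0.0700    1.1743    0.0583    0.1902    0.1659]
  [  0.1843    0.1205    0.0968    0.0981    1.1193    0.1859    0.1722]
  [  0.1270    0.1177    0.0372    0.1123    0.0831    1.1715    0.1195]
  [  0.1549    0.1034    0.0732    0.1289    0.1558    0.1675    1.0731]
Total output x = L · d:
  x_0 = 1.1557·60 + 0.1419·82 + 0.1081·54 + 0.1728·59 + 0.1277·29 + 0.1619·58 + 0.1579·42 = 116.7375
  x_1 = 0.1037·60 + 1.0973·82 + 0.0299·54 + 0.0574·59 + 0.0814·29 + 0.1642·58 + 0.0493·42 = 115.1569
  x_2 = 0.1134·60 + 0.0934·82 + 1.0580·54 + 0.1522·59 + 0.0995·29 + 0.0962·58 + 0.1101·42 = 93.6670
  x_3 = 0.1128·60 + 0.1025·82 + 0.0700·54 + 1.1743·59 + 0.0583·29 + 0.1902·58 + 0.1659·42 = 107.9277
  x_4 = 0.1843·60 + 0.1205·82 + 0.0968·54 + 0.0981·59 + 1.1193·29 + 0.1859·58 + 0.1722·42 = 82.4315
  x_5 = 0.1270·60 + 0.1177·82 + 0.0372·54 + 0.1123·59 + 0.0831·29 + 1.1715·58 + 0.1195·42 = 101.2740
  x_6 = 0.1549·60 + 0.1034·82 + 0.0732·54 + 0.1289·59 + 0.1558·29 + 0.1675·58 + 1.0731·42 = 88.6343
Output multipliers (column sums of L):
  Textiles: 1.9516
  Healthcare: 1.7767
  Agriculture: 1.4732
  Energy: 1.8959
  Manufacturing: 1.7251
  Electronics: 2.1374
  Services: 1.8482

Electronics (2.1374)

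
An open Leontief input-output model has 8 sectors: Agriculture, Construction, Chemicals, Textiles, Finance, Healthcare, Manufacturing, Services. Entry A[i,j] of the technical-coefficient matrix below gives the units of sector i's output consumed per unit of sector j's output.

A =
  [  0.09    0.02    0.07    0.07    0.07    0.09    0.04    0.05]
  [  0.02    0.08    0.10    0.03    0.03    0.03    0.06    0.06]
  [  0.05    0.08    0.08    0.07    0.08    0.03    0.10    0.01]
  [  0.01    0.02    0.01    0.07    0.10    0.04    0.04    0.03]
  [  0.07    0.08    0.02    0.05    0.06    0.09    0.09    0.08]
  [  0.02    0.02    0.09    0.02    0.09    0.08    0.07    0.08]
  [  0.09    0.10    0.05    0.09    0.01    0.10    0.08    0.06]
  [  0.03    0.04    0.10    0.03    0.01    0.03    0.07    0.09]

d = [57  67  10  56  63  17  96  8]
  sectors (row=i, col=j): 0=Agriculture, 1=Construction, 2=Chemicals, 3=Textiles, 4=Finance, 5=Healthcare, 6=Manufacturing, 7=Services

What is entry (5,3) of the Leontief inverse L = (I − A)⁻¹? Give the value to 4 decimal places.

Form M = I − A:
  [  0.91   -0.02   -0.07   -0.07   -0.07   -0.09   -0.04   -0.05]
  [ -0.02    0.92   -0.10   -0.03   -0.03   -0.03   -0.06   -0.06]
  [ -0.05   -0.08    0.92   -0.07   -0.08   -0.03   -0.10   -0.01]
  [ -0.01   -0.02   -0.01    0.93   -0.10   -0.04   -0.04   -0.03]
  [ -0.07   -0.08   -0.02   -0.05    0.94   -0.09   -0.09   -0.08]
  [ -0.02   -0.02   -0.09   -0.02   -0.09    0.92   -0.07   -0.08]
  [ -0.09   -0.10   -0.05   -0.09   -0.01   -0.10    0.92   -0.06]
  [ -0.03   -0.04   -0.10   -0.03   -0.01   -0.03   -0.07    0.91]
Leontief inverse L = M⁻¹:
  [  1.1358    0.0688    0.1296    0.1210    0.1273    0.1501    0.1050    0.1037]
  [  0.0559    1.1278    0.1537    0.0720    0.0702    0.0732    0.1160    0.1017]
  [  0.0977    0.1381    1.1382    0.1247    0.1328    0.0897    0.1669    0.0617]
  [  0.0381    0.0538    0.0431    1.1021    0.1346    0.0791    0.0820    0.0666]
  [  0.1185    0.1362    0.0883    0.1032    1.1135    0.1543    0.1596    0.1418]
  [  0.0642    0.0733    0.1497    0.0679    0.1388    1.1363    0.1370    0.1334]
  [  0.1388    0.1571    0.1227    0.1475    0.0708    0.1652    1.1517    0.1209]
  [  0.0660    0.0848    0.1529    0.0719    0.0486    0.0725    0.1245    1.1310]
Total output x = L · d:
  x_0 = 1.1358·57 + 0.0688·67 + 0.1296·10 + 0.1210·56 + 0.1273·63 + 0.1501·17 + 0.1050·96 + 0.1037·8 = 98.9023
  x_1 = 0.0559·57 + 1.1278·67 + 0.1537·10 + 0.0720·56 + 0.0702·63 + 0.0732·17 + 0.1160·96 + 0.1017·8 = 101.9348
  x_2 = 0.0977·57 + 0.1381·67 + 1.1382·10 + 0.1247·56 + 0.1328·63 + 0.0897·17 + 0.1669·96 + 0.0617·8 = 59.5985
  x_3 = 0.0381·57 + 0.0538·67 + 0.0431·10 + 1.1021·56 + 0.1346·63 + 0.0791·17 + 0.0820·96 + 0.0666·8 = 86.1540
  x_4 = 0.1185·57 + 0.1362·67 + 0.0883·10 + 0.1032·56 + 1.1135·63 + 0.1543·17 + 0.1596·96 + 0.1418·8 = 111.7640
  x_5 = 0.0642·57 + 0.0733·67 + 0.1497·10 + 0.0679·56 + 0.1388·63 + 1.1363·17 + 0.1370·96 + 0.1334·8 = 56.1472
  x_6 = 0.1388·57 + 0.1571·67 + 0.1227·10 + 0.1475·56 + 0.0708·63 + 0.1652·17 + 1.1517·96 + 0.1209·8 = 146.7153
  x_7 = 0.0660·57 + 0.0848·67 + 0.1529·10 + 0.0719·56 + 0.0486·63 + 0.0725·17 + 0.1245·96 + 1.1310·8 = 40.2869

L[5,3] = 0.0679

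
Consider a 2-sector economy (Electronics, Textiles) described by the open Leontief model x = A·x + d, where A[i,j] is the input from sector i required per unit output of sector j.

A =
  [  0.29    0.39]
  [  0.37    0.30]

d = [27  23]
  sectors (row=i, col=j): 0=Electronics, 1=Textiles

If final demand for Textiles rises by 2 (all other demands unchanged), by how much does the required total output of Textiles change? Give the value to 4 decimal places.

4.0261

Form M = I − A:
  [  0.71   -0.39]
  [ -0.37    0.70]
Leontief inverse L = M⁻¹:
  [  1.9847    1.1058]
  [  1.0491    2.0130]
Total output x = L · d:
  x_0 = 1.9847·27 + 1.1058·23 = 79.0190
  x_1 = 1.0491·27 + 2.0130·23 = 74.6243
Δx_1 = L[1,1] · Δd_1 = 2.0130 · 2 = 4.0261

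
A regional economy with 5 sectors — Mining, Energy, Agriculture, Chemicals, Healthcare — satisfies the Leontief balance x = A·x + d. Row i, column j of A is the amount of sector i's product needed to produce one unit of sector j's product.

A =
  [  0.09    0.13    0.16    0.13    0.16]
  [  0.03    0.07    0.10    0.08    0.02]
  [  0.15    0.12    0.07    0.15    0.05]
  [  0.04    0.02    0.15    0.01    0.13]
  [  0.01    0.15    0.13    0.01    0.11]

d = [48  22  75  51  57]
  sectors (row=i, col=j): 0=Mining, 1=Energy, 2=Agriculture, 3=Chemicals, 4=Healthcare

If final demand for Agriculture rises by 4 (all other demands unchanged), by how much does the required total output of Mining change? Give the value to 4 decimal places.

1.2037

Form M = I − A:
  [  0.91   -0.13   -0.16   -0.13   -0.16]
  [ -0.03    0.93   -0.10   -0.08   -0.02]
  [ -0.15   -0.12    0.93   -0.15   -0.05]
  [ -0.04   -0.02   -0.15    0.99   -0.13]
  [ -0.01   -0.15   -0.13   -0.01    0.89]
Leontief inverse L = M⁻¹:
  [  1.1694    0.2498    0.3009    0.2220    0.2652]
  [  0.0697    1.1190    0.1615    0.1247    0.0650]
  [  0.2150    0.2119    1.1918    0.2274    0.1436]
  [  0.0888    0.0941    0.2232    1.0651    0.1862]
  [  0.0573    0.2234    0.2072    0.0687    1.1606]
Total output x = L · d:
  x_0 = 1.1694·48 + 0.2498·22 + 0.3009·75 + 0.2220·51 + 0.2652·57 = 110.6371
  x_1 = 0.0697·48 + 1.1190·22 + 0.1615·75 + 0.1247·51 + 0.0650·57 = 50.1410
  x_2 = 0.2150·48 + 0.2119·22 + 1.1918·75 + 0.2274·51 + 0.1436·57 = 124.1461
  x_3 = 0.0888·48 + 0.0941·22 + 0.2232·75 + 1.0651·51 + 0.1862·57 = 88.0022
  x_4 = 0.0573·48 + 0.2234·22 + 0.2072·75 + 0.0687·51 + 1.1606·57 = 92.8613
Δx_0 = L[0,2] · Δd_2 = 0.3009 · 4 = 1.2037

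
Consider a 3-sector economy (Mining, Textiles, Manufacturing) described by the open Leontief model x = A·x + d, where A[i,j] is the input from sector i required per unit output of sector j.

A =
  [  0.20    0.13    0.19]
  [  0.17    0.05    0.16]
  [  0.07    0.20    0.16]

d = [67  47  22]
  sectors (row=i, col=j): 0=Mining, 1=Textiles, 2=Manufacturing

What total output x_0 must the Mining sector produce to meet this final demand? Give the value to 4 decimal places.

109.2394

Form M = I − A:
  [  0.80   -0.13   -0.19]
  [ -0.17    0.95   -0.16]
  [ -0.07   -0.20    0.84]
Leontief inverse L = M⁻¹:
  [  1.3352    0.2566    0.3509]
  [  0.2684    1.1482    0.2794]
  [  0.1752    0.2948    1.2862]
Total output x = L · d:
  x_0 = 1.3352·67 + 0.2566·47 + 0.3509·22 = 109.2394
  x_1 = 0.2684·67 + 1.1482·47 + 0.2794·22 = 78.0977
  x_2 = 0.1752·67 + 0.2948·47 + 1.2862·22 = 53.8885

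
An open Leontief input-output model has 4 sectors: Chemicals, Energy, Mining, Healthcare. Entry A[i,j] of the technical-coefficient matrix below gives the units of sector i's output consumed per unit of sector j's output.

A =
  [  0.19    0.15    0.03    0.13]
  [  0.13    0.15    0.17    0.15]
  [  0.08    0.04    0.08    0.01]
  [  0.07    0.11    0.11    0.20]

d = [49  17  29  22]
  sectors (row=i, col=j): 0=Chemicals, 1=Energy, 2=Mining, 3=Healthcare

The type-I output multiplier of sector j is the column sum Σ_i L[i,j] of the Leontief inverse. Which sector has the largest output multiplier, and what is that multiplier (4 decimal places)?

Form M = I − A:
  [  0.81   -0.15   -0.03   -0.13]
  [ -0.13    0.85   -0.17   -0.15]
  [ -0.08   -0.04    0.92   -0.01]
  [ -0.07   -0.11   -0.11    0.80]
Leontief inverse L = M⁻¹:
  [  1.3136    0.2721    0.1249    0.2660]
  [  0.2559    1.2714    0.2772    0.2834]
  [  0.1272    0.0812    1.1121    0.0498]
  [  0.1676    0.2098    0.2019    1.3191]
Total output x = L · d:
  x_0 = 1.3136·49 + 0.2721·17 + 0.1249·29 + 0.2660·22 = 78.4665
  x_1 = 0.2559·49 + 1.2714·17 + 0.2772·29 + 0.2834·22 = 48.4257
  x_2 = 0.1272·49 + 0.0812·17 + 1.1121·29 + 0.0498·22 = 40.9575
  x_3 = 0.1676·49 + 0.2098·17 + 0.2019·29 + 1.3191·22 = 46.6560
Output multipliers (column sums of L):
  Chemicals: 1.8643
  Energy: 1.8345
  Mining: 1.7161
  Healthcare: 1.9184

Healthcare (1.9184)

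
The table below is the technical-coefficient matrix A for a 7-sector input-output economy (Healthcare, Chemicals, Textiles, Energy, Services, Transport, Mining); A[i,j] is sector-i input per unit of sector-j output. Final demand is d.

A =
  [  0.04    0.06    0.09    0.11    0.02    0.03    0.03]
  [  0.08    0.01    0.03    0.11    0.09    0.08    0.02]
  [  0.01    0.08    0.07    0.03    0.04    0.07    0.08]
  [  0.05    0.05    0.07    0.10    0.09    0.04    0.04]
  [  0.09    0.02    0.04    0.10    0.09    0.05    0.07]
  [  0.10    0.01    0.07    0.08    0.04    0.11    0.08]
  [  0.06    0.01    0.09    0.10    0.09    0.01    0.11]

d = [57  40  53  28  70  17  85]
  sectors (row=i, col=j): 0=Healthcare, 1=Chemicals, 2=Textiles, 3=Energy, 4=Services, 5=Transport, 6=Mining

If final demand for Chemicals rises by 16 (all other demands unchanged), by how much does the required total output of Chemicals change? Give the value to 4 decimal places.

Form M = I − A:
  [  0.96   -0.06   -0.09   -0.11   -0.02   -0.03   -0.03]
  [ -0.08    0.99   -0.03   -0.11   -0.09   -0.08   -0.02]
  [ -0.01   -0.08    0.93   -0.03   -0.04   -0.07   -0.08]
  [ -0.05   -0.05   -0.07    0.90   -0.09   -0.04   -0.04]
  [ -0.09   -0.02   -0.04   -0.10    0.91   -0.05   -0.07]
  [ -0.10   -0.01   -0.07   -0.08   -0.04    0.89   -0.08]
  [ -0.06   -0.01   -0.09   -0.10   -0.09   -0.01    0.89]
Leontief inverse L = M⁻¹:
  [  1.0763    0.0872    0.1340    0.1674    0.0645    0.0666    0.0689]
  [  0.1261    1.0379    0.0803    0.1782    0.1382    0.1204    0.0645]
  [  0.0519    0.1018    1.1142    0.0890    0.0861    0.1088    0.1247]
  [  0.0961    0.0792    0.1206    1.1694    0.1431    0.0814    0.0870]
  [  0.1385    0.0502    0.0958    0.1748    1.1443    0.0902    0.1204]
  [  0.1508    0.0426    0.1320    0.1563    0.0931    1.1567    0.1362]
  [  0.1057    0.0423    0.1473    0.1731    0.1474    0.0481    1.1651]
Total output x = L · d:
  x_0 = 1.0763·57 + 0.0872·40 + 0.1340·53 + 0.1674·28 + 0.0645·70 + 0.0666·17 + 0.0689·85 = 88.1268
  x_1 = 0.1261·57 + 1.0379·40 + 0.0803·53 + 0.1782·28 + 0.1382·70 + 0.1204·17 + 0.0645·85 = 75.1586
  x_2 = 0.0519·57 + 0.1018·40 + 1.1142·53 + 0.0890·28 + 0.0861·70 + 0.1088·17 + 0.1247·85 = 87.0586
  x_3 = 0.0961·57 + 0.0792·40 + 0.1206·53 + 1.1694·28 + 0.1431·70 + 0.0814·17 + 0.0870·85 = 66.5712
  x_4 = 0.1385·57 + 0.0502·40 + 0.0958·53 + 0.1748·28 + 1.1443·70 + 0.0902·17 + 0.1204·85 = 111.7404
  x_5 = 0.1508·57 + 0.0426·40 + 0.1320·53 + 0.1563·28 + 0.0931·70 + 1.1567·17 + 0.1362·85 = 59.4349
  x_6 = 0.1057·57 + 0.0423·40 + 0.1473·53 + 0.1731·28 + 0.1474·70 + 0.0481·17 + 1.1651·85 = 130.5422
Δx_1 = L[1,1] · Δd_1 = 1.0379 · 16 = 16.6064

16.6064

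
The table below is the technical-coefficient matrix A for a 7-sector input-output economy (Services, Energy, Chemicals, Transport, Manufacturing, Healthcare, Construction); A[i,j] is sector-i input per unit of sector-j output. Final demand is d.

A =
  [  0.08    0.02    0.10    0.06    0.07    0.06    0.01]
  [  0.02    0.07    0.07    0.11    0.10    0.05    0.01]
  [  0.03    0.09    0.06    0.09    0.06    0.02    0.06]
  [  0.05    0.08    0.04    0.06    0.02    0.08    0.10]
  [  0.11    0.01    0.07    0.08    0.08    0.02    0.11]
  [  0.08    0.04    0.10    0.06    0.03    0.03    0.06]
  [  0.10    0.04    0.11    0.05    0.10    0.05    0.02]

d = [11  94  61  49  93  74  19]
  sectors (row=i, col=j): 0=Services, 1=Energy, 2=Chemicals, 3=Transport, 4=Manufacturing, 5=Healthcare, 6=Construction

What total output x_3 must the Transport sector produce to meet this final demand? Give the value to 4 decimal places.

90.6347

Form M = I − A:
  [  0.92   -0.02   -0.10   -0.06   -0.07   -0.06   -0.01]
  [ -0.02    0.93   -0.07   -0.11   -0.10   -0.05   -0.01]
  [ -0.03   -0.09    0.94   -0.09   -0.06   -0.02   -0.06]
  [ -0.05   -0.08   -0.04    0.94   -0.02   -0.08   -0.10]
  [ -0.11   -0.01   -0.07   -0.08    0.92   -0.02   -0.11]
  [ -0.08   -0.04   -0.10   -0.06   -0.03    0.97   -0.06]
  [ -0.10   -0.04   -0.11   -0.05   -0.10   -0.05    0.98]
Leontief inverse L = M⁻¹:
  [  1.1260    0.0558    0.1525    0.1110    0.1126    0.0898    0.0509]
  [  0.0684    1.1108    0.1238    0.1671    0.1467    0.0839    0.0583]
  [  0.0755    0.1296    1.1132    0.1445    0.1082    0.0536    0.1004]
  [  0.0997    0.1193    0.1004    1.1143    0.0699    0.1148    0.1370]
  [  0.1710    0.0503    0.1370    0.1387    1.1363    0.0589    0.1559]
  [  0.1245    0.0777    0.1536    0.1110    0.0754    1.0615    0.0962]
  [  0.1551    0.0808    0.1725    0.1110    0.1530    0.0846    1.0671]
Total output x = L · d:
  x_0 = 1.1260·11 + 0.0558·94 + 0.1525·61 + 0.1110·49 + 0.1126·93 + 0.0898·74 + 0.0509·19 = 50.4508
  x_1 = 0.0684·11 + 1.1108·94 + 0.1238·61 + 0.1671·49 + 0.1467·93 + 0.0839·74 + 0.0583·19 = 141.8645
  x_2 = 0.0755·11 + 0.1296·94 + 1.1132·61 + 0.1445·49 + 0.1082·93 + 0.0536·74 + 0.1004·19 = 103.9390
  x_3 = 0.0997·11 + 0.1193·94 + 0.1004·61 + 1.1143·49 + 0.0699·93 + 0.1148·74 + 0.1370·19 = 90.6347
  x_4 = 0.1710·11 + 0.0503·94 + 0.1370·61 + 0.1387·49 + 1.1363·93 + 0.0589·74 + 0.1559·19 = 134.7553
  x_5 = 0.1245·11 + 0.0777·94 + 0.1536·61 + 0.1110·49 + 0.0754·93 + 1.0615·74 + 0.0962·19 = 110.8729
  x_6 = 0.1551·11 + 0.0808·94 + 0.1725·61 + 0.1110·49 + 0.1530·93 + 0.0846·74 + 1.0671·19 = 66.0244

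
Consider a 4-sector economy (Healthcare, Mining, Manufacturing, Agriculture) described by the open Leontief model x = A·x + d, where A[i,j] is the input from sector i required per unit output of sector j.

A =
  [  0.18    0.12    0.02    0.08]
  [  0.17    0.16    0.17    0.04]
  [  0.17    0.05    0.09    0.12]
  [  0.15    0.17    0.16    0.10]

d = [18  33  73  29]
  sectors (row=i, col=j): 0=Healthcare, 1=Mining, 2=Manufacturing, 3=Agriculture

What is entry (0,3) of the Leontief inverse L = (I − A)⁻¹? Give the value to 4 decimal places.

L[0,3] = 0.1389

Form M = I − A:
  [  0.82   -0.12   -0.02   -0.08]
  [ -0.17    0.84   -0.17   -0.04]
  [ -0.17   -0.05    0.91   -0.12]
  [ -0.15   -0.17   -0.16    0.90]
Leontief inverse L = M⁻¹:
  [  1.3103    0.2209    0.0945    0.1389]
  [  0.3437    1.2805    0.2684    0.1233]
  [  0.3083    0.1519    1.1674    0.1898]
  [  0.3381    0.3057    0.2740    1.1913]
Total output x = L · d:
  x_0 = 1.3103·18 + 0.2209·33 + 0.0945·73 + 0.1389·29 = 41.8014
  x_1 = 0.3437·18 + 1.2805·33 + 0.2684·73 + 0.1233·29 = 71.6124
  x_2 = 0.3083·18 + 0.1519·33 + 1.1674·73 + 0.1898·29 = 101.2897
  x_3 = 0.3381·18 + 0.3057·33 + 0.2740·73 + 1.1913·29 = 70.7230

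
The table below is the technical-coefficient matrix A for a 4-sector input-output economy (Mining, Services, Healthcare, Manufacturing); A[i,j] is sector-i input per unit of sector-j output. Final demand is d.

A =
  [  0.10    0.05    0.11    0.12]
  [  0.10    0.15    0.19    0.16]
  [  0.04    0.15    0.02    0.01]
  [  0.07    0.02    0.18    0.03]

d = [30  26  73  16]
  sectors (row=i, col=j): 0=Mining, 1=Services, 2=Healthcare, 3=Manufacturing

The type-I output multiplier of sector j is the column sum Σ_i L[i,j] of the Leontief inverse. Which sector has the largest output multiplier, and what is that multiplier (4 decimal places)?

Form M = I − A:
  [  0.90   -0.05   -0.11   -0.12]
  [ -0.10    0.85   -0.19   -0.16]
  [ -0.04   -0.15    0.98   -0.01]
  [ -0.07   -0.02   -0.18    0.97]
Leontief inverse L = M⁻¹:
  [  1.1428    0.1023    0.1775    0.1601]
  [  0.1697    1.2453    0.3026    0.2295]
  [  0.0736    0.1955    1.0762    0.0524]
  [  0.0996    0.0693    0.2188    1.0569]
Total output x = L · d:
  x_0 = 1.1428·30 + 0.1023·26 + 0.1775·73 + 0.1601·16 = 52.4650
  x_1 = 0.1697·30 + 1.2453·26 + 0.3026·73 + 0.2295·16 = 63.2304
  x_2 = 0.0736·30 + 0.1955·26 + 1.0762·73 + 0.0524·16 = 86.6938
  x_3 = 0.0996·30 + 0.0693·26 + 0.2188·73 + 1.0569·16 = 37.6722
Output multipliers (column sums of L):
  Mining: 1.4857
  Services: 1.6124
  Healthcare: 1.7751
  Manufacturing: 1.4990

Healthcare (1.7751)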